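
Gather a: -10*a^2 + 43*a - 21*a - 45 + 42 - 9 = -10*a^2 + 22*a - 12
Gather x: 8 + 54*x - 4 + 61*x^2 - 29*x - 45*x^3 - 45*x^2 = -45*x^3 + 16*x^2 + 25*x + 4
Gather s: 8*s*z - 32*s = s*(8*z - 32)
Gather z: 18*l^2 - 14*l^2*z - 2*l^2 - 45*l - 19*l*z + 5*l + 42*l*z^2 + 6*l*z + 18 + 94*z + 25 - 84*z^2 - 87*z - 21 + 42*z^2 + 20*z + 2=16*l^2 - 40*l + z^2*(42*l - 42) + z*(-14*l^2 - 13*l + 27) + 24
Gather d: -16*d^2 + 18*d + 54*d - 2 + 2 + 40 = -16*d^2 + 72*d + 40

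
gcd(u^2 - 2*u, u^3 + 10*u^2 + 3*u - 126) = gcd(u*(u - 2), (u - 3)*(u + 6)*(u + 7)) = 1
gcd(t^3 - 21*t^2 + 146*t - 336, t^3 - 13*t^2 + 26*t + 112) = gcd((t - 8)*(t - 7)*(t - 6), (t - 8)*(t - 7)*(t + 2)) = t^2 - 15*t + 56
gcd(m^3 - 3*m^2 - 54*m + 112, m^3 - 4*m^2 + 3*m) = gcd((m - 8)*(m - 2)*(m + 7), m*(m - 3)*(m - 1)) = 1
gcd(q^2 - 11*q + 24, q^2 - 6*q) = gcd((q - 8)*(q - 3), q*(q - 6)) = 1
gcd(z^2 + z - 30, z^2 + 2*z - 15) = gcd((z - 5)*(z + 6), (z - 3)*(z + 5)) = 1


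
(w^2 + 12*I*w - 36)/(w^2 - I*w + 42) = (w + 6*I)/(w - 7*I)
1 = 1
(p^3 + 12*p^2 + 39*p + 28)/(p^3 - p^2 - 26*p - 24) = (p + 7)/(p - 6)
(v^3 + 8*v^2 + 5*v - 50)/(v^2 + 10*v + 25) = v - 2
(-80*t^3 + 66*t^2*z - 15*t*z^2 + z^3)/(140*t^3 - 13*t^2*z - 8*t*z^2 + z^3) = (16*t^2 - 10*t*z + z^2)/(-28*t^2 - 3*t*z + z^2)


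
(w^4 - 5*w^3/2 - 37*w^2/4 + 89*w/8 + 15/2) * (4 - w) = -w^5 + 13*w^4/2 - 3*w^3/4 - 385*w^2/8 + 37*w + 30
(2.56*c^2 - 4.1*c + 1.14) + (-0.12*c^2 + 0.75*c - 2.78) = 2.44*c^2 - 3.35*c - 1.64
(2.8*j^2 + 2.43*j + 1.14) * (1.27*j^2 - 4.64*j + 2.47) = 3.556*j^4 - 9.9059*j^3 - 2.9114*j^2 + 0.712500000000001*j + 2.8158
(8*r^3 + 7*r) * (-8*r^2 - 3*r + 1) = -64*r^5 - 24*r^4 - 48*r^3 - 21*r^2 + 7*r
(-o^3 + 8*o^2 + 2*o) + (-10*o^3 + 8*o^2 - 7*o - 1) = -11*o^3 + 16*o^2 - 5*o - 1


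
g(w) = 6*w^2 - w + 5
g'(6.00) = 71.00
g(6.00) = 215.00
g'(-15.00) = -181.00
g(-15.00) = 1370.00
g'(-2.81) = -34.72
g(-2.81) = 55.19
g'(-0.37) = -5.44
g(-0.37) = 6.19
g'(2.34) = 27.08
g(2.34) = 35.51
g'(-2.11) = -26.32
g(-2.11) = 33.82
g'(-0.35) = -5.20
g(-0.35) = 6.08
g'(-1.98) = -24.76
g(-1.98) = 30.50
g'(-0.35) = -5.20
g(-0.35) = 6.08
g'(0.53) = 5.36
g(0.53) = 6.16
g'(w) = 12*w - 1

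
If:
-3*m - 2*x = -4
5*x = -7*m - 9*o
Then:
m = 4/3 - 2*x/3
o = -x/27 - 28/27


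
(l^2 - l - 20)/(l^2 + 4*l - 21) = (l^2 - l - 20)/(l^2 + 4*l - 21)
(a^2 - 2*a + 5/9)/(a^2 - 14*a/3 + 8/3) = (9*a^2 - 18*a + 5)/(3*(3*a^2 - 14*a + 8))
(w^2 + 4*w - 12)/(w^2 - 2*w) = (w + 6)/w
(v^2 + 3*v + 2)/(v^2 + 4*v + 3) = (v + 2)/(v + 3)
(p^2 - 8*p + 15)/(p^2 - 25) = (p - 3)/(p + 5)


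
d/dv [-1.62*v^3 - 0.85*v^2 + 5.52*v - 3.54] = -4.86*v^2 - 1.7*v + 5.52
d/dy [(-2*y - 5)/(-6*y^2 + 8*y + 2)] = 3*(-y^2 - 5*y + 3)/(9*y^4 - 24*y^3 + 10*y^2 + 8*y + 1)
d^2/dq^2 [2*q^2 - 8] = 4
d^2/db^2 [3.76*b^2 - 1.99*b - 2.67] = 7.52000000000000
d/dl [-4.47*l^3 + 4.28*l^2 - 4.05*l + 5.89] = -13.41*l^2 + 8.56*l - 4.05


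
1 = 1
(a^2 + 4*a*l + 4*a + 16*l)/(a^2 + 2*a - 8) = (a + 4*l)/(a - 2)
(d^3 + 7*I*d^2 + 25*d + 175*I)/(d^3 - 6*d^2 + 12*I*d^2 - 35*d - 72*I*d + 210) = (d - 5*I)/(d - 6)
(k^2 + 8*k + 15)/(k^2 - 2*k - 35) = (k + 3)/(k - 7)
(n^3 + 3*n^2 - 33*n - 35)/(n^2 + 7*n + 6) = (n^2 + 2*n - 35)/(n + 6)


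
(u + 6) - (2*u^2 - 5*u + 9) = -2*u^2 + 6*u - 3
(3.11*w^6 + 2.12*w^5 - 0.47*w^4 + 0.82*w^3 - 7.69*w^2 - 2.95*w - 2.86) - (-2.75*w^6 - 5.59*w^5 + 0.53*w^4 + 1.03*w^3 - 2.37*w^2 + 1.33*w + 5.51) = 5.86*w^6 + 7.71*w^5 - 1.0*w^4 - 0.21*w^3 - 5.32*w^2 - 4.28*w - 8.37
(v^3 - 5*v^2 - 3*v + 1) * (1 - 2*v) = -2*v^4 + 11*v^3 + v^2 - 5*v + 1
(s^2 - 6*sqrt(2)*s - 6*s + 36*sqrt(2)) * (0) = 0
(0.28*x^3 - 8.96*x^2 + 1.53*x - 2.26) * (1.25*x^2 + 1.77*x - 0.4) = 0.35*x^5 - 10.7044*x^4 - 14.0587*x^3 + 3.4671*x^2 - 4.6122*x + 0.904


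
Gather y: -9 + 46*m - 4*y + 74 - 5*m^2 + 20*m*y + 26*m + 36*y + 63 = -5*m^2 + 72*m + y*(20*m + 32) + 128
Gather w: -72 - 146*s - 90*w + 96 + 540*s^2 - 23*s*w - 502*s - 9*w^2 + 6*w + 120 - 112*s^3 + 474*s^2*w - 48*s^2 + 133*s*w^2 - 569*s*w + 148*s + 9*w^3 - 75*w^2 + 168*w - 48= -112*s^3 + 492*s^2 - 500*s + 9*w^3 + w^2*(133*s - 84) + w*(474*s^2 - 592*s + 84) + 96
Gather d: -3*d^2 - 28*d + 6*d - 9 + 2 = -3*d^2 - 22*d - 7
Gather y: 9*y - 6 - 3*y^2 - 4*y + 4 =-3*y^2 + 5*y - 2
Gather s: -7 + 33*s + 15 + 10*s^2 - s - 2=10*s^2 + 32*s + 6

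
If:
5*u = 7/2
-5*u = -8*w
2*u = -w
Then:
No Solution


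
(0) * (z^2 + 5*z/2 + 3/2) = 0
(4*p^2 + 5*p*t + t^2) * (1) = 4*p^2 + 5*p*t + t^2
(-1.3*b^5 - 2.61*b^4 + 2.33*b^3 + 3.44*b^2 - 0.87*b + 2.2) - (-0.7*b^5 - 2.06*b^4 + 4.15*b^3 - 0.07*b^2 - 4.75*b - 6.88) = -0.6*b^5 - 0.55*b^4 - 1.82*b^3 + 3.51*b^2 + 3.88*b + 9.08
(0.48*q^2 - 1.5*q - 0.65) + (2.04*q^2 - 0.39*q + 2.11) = 2.52*q^2 - 1.89*q + 1.46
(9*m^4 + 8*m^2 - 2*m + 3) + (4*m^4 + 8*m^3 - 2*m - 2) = 13*m^4 + 8*m^3 + 8*m^2 - 4*m + 1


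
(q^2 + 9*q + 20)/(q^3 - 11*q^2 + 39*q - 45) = (q^2 + 9*q + 20)/(q^3 - 11*q^2 + 39*q - 45)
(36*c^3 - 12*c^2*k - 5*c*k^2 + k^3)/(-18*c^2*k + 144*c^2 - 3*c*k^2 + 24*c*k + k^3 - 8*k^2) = (-2*c + k)/(k - 8)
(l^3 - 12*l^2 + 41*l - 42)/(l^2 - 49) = (l^2 - 5*l + 6)/(l + 7)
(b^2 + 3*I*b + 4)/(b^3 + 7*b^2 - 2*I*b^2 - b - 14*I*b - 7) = (b + 4*I)/(b^2 + b*(7 - I) - 7*I)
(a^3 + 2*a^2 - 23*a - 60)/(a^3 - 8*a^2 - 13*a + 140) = (a + 3)/(a - 7)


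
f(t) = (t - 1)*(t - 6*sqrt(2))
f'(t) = 2*t - 6*sqrt(2) - 1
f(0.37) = 5.11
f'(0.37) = -8.75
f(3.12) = -11.37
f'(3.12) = -3.25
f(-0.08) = 9.25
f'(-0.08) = -9.65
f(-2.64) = 40.50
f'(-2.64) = -14.77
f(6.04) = -12.32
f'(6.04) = 2.59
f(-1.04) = 19.43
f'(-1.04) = -11.57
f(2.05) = -6.76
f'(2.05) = -5.39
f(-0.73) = 15.94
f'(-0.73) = -10.95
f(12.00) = 38.66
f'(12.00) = 14.51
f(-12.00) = 266.31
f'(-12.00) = -33.49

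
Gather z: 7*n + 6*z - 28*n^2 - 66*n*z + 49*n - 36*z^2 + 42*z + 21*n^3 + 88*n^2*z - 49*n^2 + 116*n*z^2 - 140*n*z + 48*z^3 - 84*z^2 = 21*n^3 - 77*n^2 + 56*n + 48*z^3 + z^2*(116*n - 120) + z*(88*n^2 - 206*n + 48)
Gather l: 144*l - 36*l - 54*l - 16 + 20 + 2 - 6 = 54*l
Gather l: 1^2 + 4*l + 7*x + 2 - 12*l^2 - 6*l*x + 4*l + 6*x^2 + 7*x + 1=-12*l^2 + l*(8 - 6*x) + 6*x^2 + 14*x + 4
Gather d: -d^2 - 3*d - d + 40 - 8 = -d^2 - 4*d + 32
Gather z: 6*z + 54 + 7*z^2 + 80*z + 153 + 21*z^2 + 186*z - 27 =28*z^2 + 272*z + 180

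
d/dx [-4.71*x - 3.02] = -4.71000000000000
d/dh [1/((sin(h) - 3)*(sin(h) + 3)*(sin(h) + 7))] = (-3*sin(h)^2 - 14*sin(h) + 9)*cos(h)/((sin(h) - 3)^2*(sin(h) + 3)^2*(sin(h) + 7)^2)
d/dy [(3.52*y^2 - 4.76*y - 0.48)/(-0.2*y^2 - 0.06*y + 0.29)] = (-1.1632*y^2 + 1.8496*y - 1.4092)/(0.04*y^4 + 0.024*y^3 - 0.1124*y^2 - 0.0348*y + 0.0841)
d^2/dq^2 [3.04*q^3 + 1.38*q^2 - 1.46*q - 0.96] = 18.24*q + 2.76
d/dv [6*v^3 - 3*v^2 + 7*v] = 18*v^2 - 6*v + 7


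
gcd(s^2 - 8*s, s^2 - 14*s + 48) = s - 8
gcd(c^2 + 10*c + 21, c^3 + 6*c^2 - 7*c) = c + 7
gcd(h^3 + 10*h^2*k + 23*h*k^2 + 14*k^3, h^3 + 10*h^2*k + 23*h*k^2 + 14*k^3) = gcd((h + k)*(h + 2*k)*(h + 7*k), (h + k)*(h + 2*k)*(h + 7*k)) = h^3 + 10*h^2*k + 23*h*k^2 + 14*k^3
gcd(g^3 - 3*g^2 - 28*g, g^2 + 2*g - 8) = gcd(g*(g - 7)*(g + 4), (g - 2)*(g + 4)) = g + 4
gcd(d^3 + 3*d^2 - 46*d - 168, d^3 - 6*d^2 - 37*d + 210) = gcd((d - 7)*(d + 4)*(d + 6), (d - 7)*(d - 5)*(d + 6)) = d^2 - d - 42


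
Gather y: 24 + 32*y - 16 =32*y + 8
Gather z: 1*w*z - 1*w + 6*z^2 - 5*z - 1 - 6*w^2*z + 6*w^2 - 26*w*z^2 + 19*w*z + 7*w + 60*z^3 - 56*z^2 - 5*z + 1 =6*w^2 + 6*w + 60*z^3 + z^2*(-26*w - 50) + z*(-6*w^2 + 20*w - 10)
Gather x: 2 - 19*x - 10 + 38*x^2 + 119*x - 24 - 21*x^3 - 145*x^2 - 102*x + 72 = -21*x^3 - 107*x^2 - 2*x + 40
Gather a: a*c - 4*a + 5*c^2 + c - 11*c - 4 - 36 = a*(c - 4) + 5*c^2 - 10*c - 40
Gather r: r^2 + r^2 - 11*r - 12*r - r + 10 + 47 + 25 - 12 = 2*r^2 - 24*r + 70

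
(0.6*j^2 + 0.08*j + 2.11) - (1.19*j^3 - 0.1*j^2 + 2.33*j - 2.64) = -1.19*j^3 + 0.7*j^2 - 2.25*j + 4.75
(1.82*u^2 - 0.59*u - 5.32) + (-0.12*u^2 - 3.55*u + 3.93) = 1.7*u^2 - 4.14*u - 1.39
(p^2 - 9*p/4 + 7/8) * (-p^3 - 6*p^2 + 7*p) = -p^5 - 15*p^4/4 + 157*p^3/8 - 21*p^2 + 49*p/8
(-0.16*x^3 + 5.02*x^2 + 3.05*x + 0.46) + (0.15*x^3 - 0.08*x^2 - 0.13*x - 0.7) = -0.01*x^3 + 4.94*x^2 + 2.92*x - 0.24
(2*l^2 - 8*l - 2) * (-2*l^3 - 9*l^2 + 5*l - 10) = -4*l^5 - 2*l^4 + 86*l^3 - 42*l^2 + 70*l + 20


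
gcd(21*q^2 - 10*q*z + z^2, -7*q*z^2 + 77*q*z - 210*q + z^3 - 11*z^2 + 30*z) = -7*q + z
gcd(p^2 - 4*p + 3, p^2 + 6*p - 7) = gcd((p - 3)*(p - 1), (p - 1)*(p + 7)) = p - 1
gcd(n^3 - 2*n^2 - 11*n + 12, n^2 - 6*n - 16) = 1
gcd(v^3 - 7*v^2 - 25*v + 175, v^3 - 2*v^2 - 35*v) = v^2 - 2*v - 35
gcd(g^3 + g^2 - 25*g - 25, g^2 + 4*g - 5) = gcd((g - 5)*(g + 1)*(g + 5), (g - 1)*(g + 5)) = g + 5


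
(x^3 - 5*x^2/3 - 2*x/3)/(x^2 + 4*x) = (3*x^2 - 5*x - 2)/(3*(x + 4))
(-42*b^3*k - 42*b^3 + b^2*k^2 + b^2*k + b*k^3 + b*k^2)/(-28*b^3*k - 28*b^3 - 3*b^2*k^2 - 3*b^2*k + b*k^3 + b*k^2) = (42*b^2 - b*k - k^2)/(28*b^2 + 3*b*k - k^2)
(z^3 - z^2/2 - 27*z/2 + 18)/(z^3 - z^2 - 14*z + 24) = (z - 3/2)/(z - 2)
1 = 1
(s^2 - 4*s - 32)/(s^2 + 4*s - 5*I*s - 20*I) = (s - 8)/(s - 5*I)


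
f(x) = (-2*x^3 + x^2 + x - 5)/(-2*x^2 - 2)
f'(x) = 4*x*(-2*x^3 + x^2 + x - 5)/(-2*x^2 - 2)^2 + (-6*x^2 + 2*x + 1)/(-2*x^2 - 2) = (2*x^4 + 7*x^2 - 12*x - 1)/(2*(x^4 + 2*x^2 + 1))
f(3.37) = 2.70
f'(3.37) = 0.97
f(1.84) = 1.39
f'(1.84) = 0.61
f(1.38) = 1.20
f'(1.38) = 0.18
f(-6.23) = -6.42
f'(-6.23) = 1.06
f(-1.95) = -1.22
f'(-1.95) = 1.69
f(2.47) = 1.87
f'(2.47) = 0.86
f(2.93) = 2.28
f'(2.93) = 0.93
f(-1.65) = -0.68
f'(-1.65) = 1.90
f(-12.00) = -12.36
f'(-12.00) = 1.01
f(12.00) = 11.40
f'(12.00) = 1.01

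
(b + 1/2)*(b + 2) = b^2 + 5*b/2 + 1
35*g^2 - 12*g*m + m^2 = (-7*g + m)*(-5*g + m)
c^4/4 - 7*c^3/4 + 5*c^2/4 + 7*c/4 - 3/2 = (c/4 + 1/4)*(c - 6)*(c - 1)^2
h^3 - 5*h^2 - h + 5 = (h - 5)*(h - 1)*(h + 1)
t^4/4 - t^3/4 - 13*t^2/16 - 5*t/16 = t*(t/4 + 1/4)*(t - 5/2)*(t + 1/2)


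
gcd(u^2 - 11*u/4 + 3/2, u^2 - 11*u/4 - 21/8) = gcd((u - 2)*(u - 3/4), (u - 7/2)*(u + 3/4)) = 1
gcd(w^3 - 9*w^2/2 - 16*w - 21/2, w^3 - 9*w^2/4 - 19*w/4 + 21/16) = w + 3/2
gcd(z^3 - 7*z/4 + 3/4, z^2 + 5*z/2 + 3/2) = z + 3/2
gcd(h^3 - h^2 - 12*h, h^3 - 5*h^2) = h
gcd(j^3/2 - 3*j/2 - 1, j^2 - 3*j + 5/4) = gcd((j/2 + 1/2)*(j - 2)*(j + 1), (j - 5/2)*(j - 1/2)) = 1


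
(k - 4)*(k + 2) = k^2 - 2*k - 8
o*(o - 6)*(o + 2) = o^3 - 4*o^2 - 12*o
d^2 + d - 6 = (d - 2)*(d + 3)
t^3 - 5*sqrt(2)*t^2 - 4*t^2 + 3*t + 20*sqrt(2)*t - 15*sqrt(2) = (t - 3)*(t - 1)*(t - 5*sqrt(2))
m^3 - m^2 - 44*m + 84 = (m - 6)*(m - 2)*(m + 7)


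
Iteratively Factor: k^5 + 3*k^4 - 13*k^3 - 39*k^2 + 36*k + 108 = (k + 3)*(k^4 - 13*k^2 + 36) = (k - 3)*(k + 3)*(k^3 + 3*k^2 - 4*k - 12) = (k - 3)*(k + 2)*(k + 3)*(k^2 + k - 6) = (k - 3)*(k + 2)*(k + 3)^2*(k - 2)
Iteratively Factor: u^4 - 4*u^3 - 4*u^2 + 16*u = (u - 4)*(u^3 - 4*u) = (u - 4)*(u + 2)*(u^2 - 2*u) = u*(u - 4)*(u + 2)*(u - 2)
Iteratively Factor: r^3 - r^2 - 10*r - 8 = (r + 2)*(r^2 - 3*r - 4) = (r + 1)*(r + 2)*(r - 4)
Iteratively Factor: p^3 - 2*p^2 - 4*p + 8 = (p + 2)*(p^2 - 4*p + 4) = (p - 2)*(p + 2)*(p - 2)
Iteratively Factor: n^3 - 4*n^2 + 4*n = (n - 2)*(n^2 - 2*n) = (n - 2)^2*(n)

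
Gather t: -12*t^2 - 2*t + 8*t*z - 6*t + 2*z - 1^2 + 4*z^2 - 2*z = -12*t^2 + t*(8*z - 8) + 4*z^2 - 1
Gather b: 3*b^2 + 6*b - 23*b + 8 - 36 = 3*b^2 - 17*b - 28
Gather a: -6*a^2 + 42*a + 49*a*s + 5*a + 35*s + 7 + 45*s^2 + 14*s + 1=-6*a^2 + a*(49*s + 47) + 45*s^2 + 49*s + 8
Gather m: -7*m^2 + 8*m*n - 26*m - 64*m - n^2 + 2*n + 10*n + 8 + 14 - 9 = -7*m^2 + m*(8*n - 90) - n^2 + 12*n + 13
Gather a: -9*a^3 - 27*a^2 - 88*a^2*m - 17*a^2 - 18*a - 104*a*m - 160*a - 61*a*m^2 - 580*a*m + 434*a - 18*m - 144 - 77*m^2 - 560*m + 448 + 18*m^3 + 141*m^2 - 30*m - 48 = -9*a^3 + a^2*(-88*m - 44) + a*(-61*m^2 - 684*m + 256) + 18*m^3 + 64*m^2 - 608*m + 256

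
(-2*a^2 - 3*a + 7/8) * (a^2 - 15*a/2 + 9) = -2*a^4 + 12*a^3 + 43*a^2/8 - 537*a/16 + 63/8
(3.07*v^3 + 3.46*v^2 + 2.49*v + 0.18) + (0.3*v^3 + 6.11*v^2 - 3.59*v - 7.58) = 3.37*v^3 + 9.57*v^2 - 1.1*v - 7.4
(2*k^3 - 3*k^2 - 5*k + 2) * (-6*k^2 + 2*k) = -12*k^5 + 22*k^4 + 24*k^3 - 22*k^2 + 4*k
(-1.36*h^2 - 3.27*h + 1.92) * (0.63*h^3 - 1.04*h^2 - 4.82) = -0.8568*h^5 - 0.6457*h^4 + 4.6104*h^3 + 4.5584*h^2 + 15.7614*h - 9.2544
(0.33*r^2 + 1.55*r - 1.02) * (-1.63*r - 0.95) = -0.5379*r^3 - 2.84*r^2 + 0.1901*r + 0.969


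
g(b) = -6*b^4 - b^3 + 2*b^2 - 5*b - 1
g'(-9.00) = 17212.00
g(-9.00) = -38431.00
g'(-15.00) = 80260.00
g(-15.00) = -299851.00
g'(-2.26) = 247.67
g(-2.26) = -124.47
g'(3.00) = -668.00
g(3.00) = -511.00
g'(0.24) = -4.54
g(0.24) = -2.12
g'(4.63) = -2432.86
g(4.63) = -2837.77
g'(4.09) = -1680.85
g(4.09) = -1735.39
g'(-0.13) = -5.52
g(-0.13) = -0.32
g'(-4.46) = 2046.68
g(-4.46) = -2224.25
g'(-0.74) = 0.12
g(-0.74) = 2.40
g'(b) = -24*b^3 - 3*b^2 + 4*b - 5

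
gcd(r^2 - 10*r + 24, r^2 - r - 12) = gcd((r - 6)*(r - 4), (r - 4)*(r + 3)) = r - 4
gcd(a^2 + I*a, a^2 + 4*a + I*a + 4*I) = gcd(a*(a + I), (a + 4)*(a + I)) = a + I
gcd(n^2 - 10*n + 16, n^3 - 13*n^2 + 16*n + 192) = n - 8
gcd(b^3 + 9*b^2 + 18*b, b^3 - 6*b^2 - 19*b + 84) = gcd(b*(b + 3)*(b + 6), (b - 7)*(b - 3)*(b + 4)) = 1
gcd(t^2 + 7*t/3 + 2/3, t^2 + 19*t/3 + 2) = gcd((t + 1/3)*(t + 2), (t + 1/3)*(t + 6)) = t + 1/3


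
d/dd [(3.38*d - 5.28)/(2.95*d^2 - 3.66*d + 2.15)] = (-9.971*d^2 + 31.152*d - 12.0578)/(8.7025*d^4 - 21.594*d^3 + 26.0806*d^2 - 15.738*d + 4.6225)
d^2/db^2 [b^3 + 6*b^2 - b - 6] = 6*b + 12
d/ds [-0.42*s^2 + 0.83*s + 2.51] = 0.83 - 0.84*s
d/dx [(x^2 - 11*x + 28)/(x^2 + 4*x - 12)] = 5*(3*x^2 - 16*x + 4)/(x^4 + 8*x^3 - 8*x^2 - 96*x + 144)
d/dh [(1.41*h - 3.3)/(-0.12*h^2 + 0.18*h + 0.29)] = (0.1692*h^2 - 0.792*h + 1.0029)/(0.0144*h^4 - 0.0432*h^3 - 0.0372*h^2 + 0.1044*h + 0.0841)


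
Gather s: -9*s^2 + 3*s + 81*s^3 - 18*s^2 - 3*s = 81*s^3 - 27*s^2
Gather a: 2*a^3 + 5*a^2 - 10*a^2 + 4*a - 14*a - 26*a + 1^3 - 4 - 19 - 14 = 2*a^3 - 5*a^2 - 36*a - 36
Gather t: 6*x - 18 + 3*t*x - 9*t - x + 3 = t*(3*x - 9) + 5*x - 15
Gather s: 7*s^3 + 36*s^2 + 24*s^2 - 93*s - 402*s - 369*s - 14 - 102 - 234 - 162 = 7*s^3 + 60*s^2 - 864*s - 512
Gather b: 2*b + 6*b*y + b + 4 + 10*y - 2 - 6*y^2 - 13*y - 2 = b*(6*y + 3) - 6*y^2 - 3*y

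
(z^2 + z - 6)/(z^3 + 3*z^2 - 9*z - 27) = (z - 2)/(z^2 - 9)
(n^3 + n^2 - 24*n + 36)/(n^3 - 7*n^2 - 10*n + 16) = (n^3 + n^2 - 24*n + 36)/(n^3 - 7*n^2 - 10*n + 16)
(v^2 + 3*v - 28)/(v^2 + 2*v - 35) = (v - 4)/(v - 5)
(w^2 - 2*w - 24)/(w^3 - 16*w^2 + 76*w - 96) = (w + 4)/(w^2 - 10*w + 16)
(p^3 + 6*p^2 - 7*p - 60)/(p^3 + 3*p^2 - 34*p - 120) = (p - 3)/(p - 6)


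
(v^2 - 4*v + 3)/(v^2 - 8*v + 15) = (v - 1)/(v - 5)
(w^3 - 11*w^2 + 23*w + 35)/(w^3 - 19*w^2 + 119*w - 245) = (w + 1)/(w - 7)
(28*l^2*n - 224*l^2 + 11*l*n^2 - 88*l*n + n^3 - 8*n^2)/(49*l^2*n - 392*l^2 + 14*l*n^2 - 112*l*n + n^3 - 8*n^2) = (4*l + n)/(7*l + n)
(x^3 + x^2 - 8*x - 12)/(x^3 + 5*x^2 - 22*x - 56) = (x^2 - x - 6)/(x^2 + 3*x - 28)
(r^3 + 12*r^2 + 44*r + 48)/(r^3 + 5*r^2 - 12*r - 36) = (r + 4)/(r - 3)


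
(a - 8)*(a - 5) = a^2 - 13*a + 40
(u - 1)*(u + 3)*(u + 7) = u^3 + 9*u^2 + 11*u - 21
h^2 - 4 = (h - 2)*(h + 2)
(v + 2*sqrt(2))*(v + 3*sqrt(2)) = v^2 + 5*sqrt(2)*v + 12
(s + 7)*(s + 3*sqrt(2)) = s^2 + 3*sqrt(2)*s + 7*s + 21*sqrt(2)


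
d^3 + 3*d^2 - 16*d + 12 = (d - 2)*(d - 1)*(d + 6)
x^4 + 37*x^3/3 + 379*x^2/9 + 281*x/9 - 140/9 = (x - 1/3)*(x + 5/3)*(x + 4)*(x + 7)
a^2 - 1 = (a - 1)*(a + 1)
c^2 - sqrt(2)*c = c*(c - sqrt(2))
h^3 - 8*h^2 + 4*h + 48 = (h - 6)*(h - 4)*(h + 2)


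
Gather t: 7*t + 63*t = 70*t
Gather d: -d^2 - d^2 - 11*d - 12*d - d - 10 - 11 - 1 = -2*d^2 - 24*d - 22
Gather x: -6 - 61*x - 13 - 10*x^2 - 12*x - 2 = -10*x^2 - 73*x - 21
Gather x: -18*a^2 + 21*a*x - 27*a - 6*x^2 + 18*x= -18*a^2 - 27*a - 6*x^2 + x*(21*a + 18)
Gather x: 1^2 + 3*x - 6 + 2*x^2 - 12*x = 2*x^2 - 9*x - 5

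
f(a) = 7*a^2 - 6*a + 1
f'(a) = 14*a - 6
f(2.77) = 38.09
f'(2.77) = 32.78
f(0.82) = 0.79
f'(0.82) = 5.48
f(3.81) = 79.75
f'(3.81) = 47.34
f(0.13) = 0.34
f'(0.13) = -4.18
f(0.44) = -0.28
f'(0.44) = 0.16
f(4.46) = 113.48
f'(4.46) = 56.44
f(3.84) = 81.18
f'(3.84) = 47.76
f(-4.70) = 183.83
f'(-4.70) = -71.80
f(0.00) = 1.00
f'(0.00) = -6.00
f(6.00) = 217.00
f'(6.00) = 78.00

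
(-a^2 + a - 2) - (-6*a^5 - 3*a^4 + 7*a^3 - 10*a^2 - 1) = 6*a^5 + 3*a^4 - 7*a^3 + 9*a^2 + a - 1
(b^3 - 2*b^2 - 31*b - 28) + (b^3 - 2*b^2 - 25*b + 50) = 2*b^3 - 4*b^2 - 56*b + 22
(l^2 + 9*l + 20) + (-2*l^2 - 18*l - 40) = -l^2 - 9*l - 20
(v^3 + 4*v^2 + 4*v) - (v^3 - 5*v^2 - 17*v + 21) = 9*v^2 + 21*v - 21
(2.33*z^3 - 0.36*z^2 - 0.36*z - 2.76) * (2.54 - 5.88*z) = -13.7004*z^4 + 8.035*z^3 + 1.2024*z^2 + 15.3144*z - 7.0104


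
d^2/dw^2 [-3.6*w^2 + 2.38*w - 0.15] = -7.20000000000000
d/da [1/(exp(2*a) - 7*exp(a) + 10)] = (7 - 2*exp(a))*exp(a)/(exp(2*a) - 7*exp(a) + 10)^2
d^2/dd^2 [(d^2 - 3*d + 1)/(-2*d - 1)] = -22/(8*d^3 + 12*d^2 + 6*d + 1)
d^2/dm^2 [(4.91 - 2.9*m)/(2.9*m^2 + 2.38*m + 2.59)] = (-(2.9*m - 4.91)*(5.8*m + 2.38)*(11.6*m + 4.76) + (50.46*m - 14.674)*(2.9*m^2 + 2.38*m + 2.59))/(2.9*m^2 + 2.38*m + 2.59)^3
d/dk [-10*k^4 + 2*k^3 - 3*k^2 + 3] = 2*k*(-20*k^2 + 3*k - 3)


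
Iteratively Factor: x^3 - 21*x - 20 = (x + 4)*(x^2 - 4*x - 5) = (x + 1)*(x + 4)*(x - 5)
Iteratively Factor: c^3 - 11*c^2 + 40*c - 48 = (c - 3)*(c^2 - 8*c + 16) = (c - 4)*(c - 3)*(c - 4)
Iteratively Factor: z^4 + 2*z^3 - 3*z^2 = (z - 1)*(z^3 + 3*z^2) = (z - 1)*(z + 3)*(z^2) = z*(z - 1)*(z + 3)*(z)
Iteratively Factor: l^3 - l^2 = (l - 1)*(l^2) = l*(l - 1)*(l)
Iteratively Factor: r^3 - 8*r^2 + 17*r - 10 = (r - 1)*(r^2 - 7*r + 10) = (r - 5)*(r - 1)*(r - 2)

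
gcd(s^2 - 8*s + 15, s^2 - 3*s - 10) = s - 5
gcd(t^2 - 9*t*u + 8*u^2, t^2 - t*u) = t - u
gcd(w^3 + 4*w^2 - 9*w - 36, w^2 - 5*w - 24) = w + 3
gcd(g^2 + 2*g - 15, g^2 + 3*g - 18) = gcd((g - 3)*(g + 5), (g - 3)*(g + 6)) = g - 3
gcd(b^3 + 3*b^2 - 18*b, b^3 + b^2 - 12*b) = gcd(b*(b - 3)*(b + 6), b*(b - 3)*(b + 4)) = b^2 - 3*b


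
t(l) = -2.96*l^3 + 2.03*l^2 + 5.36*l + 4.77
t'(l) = -8.88*l^2 + 4.06*l + 5.36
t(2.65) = -21.85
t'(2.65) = -46.24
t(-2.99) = 86.02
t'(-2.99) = -86.17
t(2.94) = -37.15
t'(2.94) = -59.46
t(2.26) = -6.92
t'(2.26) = -30.82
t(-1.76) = 17.76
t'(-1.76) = -29.29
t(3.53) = -81.22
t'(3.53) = -90.96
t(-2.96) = 83.46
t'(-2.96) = -84.46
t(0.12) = 5.44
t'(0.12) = 5.72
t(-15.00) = 10371.12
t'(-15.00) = -2053.54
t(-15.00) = 10371.12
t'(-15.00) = -2053.54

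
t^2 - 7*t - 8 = (t - 8)*(t + 1)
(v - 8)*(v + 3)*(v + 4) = v^3 - v^2 - 44*v - 96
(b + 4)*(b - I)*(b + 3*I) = b^3 + 4*b^2 + 2*I*b^2 + 3*b + 8*I*b + 12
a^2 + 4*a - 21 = (a - 3)*(a + 7)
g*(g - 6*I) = g^2 - 6*I*g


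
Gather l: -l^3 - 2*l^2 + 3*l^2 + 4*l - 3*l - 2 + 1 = -l^3 + l^2 + l - 1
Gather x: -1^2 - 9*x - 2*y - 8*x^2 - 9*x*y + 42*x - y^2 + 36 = -8*x^2 + x*(33 - 9*y) - y^2 - 2*y + 35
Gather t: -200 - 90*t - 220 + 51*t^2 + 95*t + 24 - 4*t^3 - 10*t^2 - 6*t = -4*t^3 + 41*t^2 - t - 396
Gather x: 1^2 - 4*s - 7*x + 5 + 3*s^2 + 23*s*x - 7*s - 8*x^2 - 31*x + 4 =3*s^2 - 11*s - 8*x^2 + x*(23*s - 38) + 10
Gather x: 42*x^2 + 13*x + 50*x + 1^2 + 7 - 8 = 42*x^2 + 63*x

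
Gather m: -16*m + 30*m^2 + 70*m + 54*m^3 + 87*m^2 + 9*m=54*m^3 + 117*m^2 + 63*m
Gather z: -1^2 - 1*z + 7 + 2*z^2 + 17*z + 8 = 2*z^2 + 16*z + 14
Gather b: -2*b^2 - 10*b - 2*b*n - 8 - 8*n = -2*b^2 + b*(-2*n - 10) - 8*n - 8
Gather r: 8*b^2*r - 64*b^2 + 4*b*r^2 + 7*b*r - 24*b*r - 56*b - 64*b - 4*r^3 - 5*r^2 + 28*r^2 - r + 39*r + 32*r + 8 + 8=-64*b^2 - 120*b - 4*r^3 + r^2*(4*b + 23) + r*(8*b^2 - 17*b + 70) + 16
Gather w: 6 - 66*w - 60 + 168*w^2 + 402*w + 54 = 168*w^2 + 336*w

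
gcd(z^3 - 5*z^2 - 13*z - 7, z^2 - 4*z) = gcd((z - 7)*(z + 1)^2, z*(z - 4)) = 1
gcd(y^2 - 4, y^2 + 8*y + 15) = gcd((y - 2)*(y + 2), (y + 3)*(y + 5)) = 1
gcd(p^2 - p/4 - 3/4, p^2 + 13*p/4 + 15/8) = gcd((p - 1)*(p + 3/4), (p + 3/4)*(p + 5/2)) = p + 3/4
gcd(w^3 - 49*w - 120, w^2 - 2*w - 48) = w - 8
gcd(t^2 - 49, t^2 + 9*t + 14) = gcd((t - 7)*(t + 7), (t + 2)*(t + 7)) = t + 7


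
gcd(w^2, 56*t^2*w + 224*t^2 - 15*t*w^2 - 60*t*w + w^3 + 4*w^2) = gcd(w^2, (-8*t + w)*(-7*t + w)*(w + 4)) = 1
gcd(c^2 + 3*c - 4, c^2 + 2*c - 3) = c - 1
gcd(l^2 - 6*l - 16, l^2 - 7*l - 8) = l - 8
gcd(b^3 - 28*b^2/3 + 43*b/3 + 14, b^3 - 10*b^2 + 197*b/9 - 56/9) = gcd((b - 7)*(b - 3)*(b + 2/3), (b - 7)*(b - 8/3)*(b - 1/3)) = b - 7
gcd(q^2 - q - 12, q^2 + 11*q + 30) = 1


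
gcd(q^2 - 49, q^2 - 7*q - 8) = 1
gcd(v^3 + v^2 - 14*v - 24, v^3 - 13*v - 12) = v^2 - v - 12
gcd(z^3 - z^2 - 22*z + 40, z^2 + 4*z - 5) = z + 5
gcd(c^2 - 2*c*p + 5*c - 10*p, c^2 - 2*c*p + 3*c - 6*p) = -c + 2*p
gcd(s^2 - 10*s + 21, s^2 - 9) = s - 3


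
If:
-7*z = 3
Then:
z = -3/7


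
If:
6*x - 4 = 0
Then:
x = 2/3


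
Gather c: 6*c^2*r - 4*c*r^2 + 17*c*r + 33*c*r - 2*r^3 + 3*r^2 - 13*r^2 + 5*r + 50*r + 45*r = 6*c^2*r + c*(-4*r^2 + 50*r) - 2*r^3 - 10*r^2 + 100*r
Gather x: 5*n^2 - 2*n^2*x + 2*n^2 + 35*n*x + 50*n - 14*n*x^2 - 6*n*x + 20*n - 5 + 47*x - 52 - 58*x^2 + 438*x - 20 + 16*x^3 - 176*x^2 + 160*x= 7*n^2 + 70*n + 16*x^3 + x^2*(-14*n - 234) + x*(-2*n^2 + 29*n + 645) - 77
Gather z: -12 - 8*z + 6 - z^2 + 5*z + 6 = -z^2 - 3*z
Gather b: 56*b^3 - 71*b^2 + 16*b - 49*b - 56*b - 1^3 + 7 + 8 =56*b^3 - 71*b^2 - 89*b + 14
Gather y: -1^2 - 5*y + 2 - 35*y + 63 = 64 - 40*y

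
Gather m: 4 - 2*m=4 - 2*m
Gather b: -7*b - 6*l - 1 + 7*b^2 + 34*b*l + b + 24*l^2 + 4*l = 7*b^2 + b*(34*l - 6) + 24*l^2 - 2*l - 1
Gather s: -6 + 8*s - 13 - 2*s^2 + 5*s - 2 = -2*s^2 + 13*s - 21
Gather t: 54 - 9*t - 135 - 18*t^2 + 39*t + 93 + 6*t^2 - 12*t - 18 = -12*t^2 + 18*t - 6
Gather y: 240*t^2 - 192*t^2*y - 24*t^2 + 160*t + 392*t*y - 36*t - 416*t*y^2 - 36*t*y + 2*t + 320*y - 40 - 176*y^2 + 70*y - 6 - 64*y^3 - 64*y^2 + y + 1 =216*t^2 + 126*t - 64*y^3 + y^2*(-416*t - 240) + y*(-192*t^2 + 356*t + 391) - 45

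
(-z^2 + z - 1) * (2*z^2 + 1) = -2*z^4 + 2*z^3 - 3*z^2 + z - 1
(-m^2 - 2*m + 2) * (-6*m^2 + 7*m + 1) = 6*m^4 + 5*m^3 - 27*m^2 + 12*m + 2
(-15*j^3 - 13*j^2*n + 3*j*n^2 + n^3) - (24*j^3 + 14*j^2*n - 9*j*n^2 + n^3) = -39*j^3 - 27*j^2*n + 12*j*n^2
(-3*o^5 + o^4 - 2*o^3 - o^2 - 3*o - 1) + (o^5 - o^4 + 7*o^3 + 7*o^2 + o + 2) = -2*o^5 + 5*o^3 + 6*o^2 - 2*o + 1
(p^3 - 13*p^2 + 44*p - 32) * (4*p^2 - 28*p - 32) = 4*p^5 - 80*p^4 + 508*p^3 - 944*p^2 - 512*p + 1024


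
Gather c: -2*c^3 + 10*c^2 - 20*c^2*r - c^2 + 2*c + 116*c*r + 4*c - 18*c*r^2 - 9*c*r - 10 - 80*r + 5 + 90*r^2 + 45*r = -2*c^3 + c^2*(9 - 20*r) + c*(-18*r^2 + 107*r + 6) + 90*r^2 - 35*r - 5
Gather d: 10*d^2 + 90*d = 10*d^2 + 90*d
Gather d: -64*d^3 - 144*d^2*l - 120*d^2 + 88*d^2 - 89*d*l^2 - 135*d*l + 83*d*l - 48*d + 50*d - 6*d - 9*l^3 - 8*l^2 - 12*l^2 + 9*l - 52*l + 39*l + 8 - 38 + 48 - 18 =-64*d^3 + d^2*(-144*l - 32) + d*(-89*l^2 - 52*l - 4) - 9*l^3 - 20*l^2 - 4*l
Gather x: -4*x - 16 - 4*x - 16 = -8*x - 32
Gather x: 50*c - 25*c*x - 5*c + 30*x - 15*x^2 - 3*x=45*c - 15*x^2 + x*(27 - 25*c)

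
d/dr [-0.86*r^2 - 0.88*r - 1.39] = -1.72*r - 0.88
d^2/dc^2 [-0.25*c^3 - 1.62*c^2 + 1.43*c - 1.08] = -1.5*c - 3.24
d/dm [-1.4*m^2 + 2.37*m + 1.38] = 2.37 - 2.8*m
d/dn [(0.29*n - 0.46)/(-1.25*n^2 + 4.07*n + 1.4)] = (0.3625*n^2 - 1.15*n + 2.2782)/(1.5625*n^4 - 10.175*n^3 + 13.0649*n^2 + 11.396*n + 1.96)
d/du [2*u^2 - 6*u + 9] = 4*u - 6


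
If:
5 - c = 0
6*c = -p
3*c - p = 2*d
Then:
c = 5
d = 45/2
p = -30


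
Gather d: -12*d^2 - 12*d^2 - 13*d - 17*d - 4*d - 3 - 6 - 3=-24*d^2 - 34*d - 12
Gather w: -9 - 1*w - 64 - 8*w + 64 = -9*w - 9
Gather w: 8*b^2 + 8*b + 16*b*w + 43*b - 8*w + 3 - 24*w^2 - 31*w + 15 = 8*b^2 + 51*b - 24*w^2 + w*(16*b - 39) + 18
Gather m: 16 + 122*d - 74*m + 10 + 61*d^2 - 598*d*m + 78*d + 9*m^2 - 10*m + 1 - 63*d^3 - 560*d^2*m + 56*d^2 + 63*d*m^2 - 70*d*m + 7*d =-63*d^3 + 117*d^2 + 207*d + m^2*(63*d + 9) + m*(-560*d^2 - 668*d - 84) + 27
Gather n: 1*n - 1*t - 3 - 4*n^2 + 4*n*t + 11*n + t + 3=-4*n^2 + n*(4*t + 12)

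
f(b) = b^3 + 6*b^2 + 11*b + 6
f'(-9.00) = 146.00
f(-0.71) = 0.86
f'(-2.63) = 0.19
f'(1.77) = 41.64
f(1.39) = 35.57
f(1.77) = 49.81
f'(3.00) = 74.00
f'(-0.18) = 8.94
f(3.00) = 120.00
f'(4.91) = 142.24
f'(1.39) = 33.48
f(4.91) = 323.03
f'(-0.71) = 3.99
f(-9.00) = -336.00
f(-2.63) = 0.38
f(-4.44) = -12.09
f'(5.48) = 166.85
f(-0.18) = 4.21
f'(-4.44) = 16.86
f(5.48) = 411.03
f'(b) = 3*b^2 + 12*b + 11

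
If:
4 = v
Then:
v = 4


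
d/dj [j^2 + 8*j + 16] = 2*j + 8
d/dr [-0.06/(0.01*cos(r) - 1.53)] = -0.0006*sin(r)/(0.01*cos(r) - 1.53)^2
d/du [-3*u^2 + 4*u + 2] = 4 - 6*u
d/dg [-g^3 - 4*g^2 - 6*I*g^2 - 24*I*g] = -3*g^2 - 4*g*(2 + 3*I) - 24*I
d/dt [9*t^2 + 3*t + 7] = 18*t + 3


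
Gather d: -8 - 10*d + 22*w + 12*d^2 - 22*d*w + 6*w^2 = 12*d^2 + d*(-22*w - 10) + 6*w^2 + 22*w - 8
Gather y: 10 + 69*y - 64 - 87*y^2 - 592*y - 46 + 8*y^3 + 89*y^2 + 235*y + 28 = 8*y^3 + 2*y^2 - 288*y - 72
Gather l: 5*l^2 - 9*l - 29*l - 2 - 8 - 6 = 5*l^2 - 38*l - 16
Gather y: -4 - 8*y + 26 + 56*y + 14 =48*y + 36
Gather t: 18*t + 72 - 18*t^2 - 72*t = -18*t^2 - 54*t + 72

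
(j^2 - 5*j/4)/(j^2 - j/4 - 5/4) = j/(j + 1)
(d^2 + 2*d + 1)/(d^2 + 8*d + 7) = (d + 1)/(d + 7)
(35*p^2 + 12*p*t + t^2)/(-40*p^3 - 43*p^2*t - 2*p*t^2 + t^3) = (-7*p - t)/(8*p^2 + 7*p*t - t^2)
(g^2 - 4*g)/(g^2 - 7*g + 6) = g*(g - 4)/(g^2 - 7*g + 6)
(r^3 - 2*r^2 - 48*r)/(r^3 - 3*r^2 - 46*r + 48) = r/(r - 1)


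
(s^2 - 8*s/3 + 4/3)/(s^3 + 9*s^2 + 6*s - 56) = (s - 2/3)/(s^2 + 11*s + 28)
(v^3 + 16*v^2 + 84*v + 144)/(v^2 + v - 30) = (v^2 + 10*v + 24)/(v - 5)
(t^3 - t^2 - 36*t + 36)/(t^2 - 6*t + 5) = (t^2 - 36)/(t - 5)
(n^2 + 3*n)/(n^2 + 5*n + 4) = n*(n + 3)/(n^2 + 5*n + 4)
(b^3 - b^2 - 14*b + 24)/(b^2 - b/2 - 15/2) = 2*(b^2 + 2*b - 8)/(2*b + 5)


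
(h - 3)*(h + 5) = h^2 + 2*h - 15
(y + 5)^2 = y^2 + 10*y + 25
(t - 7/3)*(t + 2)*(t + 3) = t^3 + 8*t^2/3 - 17*t/3 - 14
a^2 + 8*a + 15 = (a + 3)*(a + 5)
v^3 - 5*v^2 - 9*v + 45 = (v - 5)*(v - 3)*(v + 3)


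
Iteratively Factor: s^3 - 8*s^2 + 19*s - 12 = (s - 4)*(s^2 - 4*s + 3) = (s - 4)*(s - 1)*(s - 3)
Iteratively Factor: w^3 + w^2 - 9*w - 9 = (w + 1)*(w^2 - 9) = (w - 3)*(w + 1)*(w + 3)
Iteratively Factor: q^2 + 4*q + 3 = (q + 3)*(q + 1)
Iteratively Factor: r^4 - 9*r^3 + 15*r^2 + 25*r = (r - 5)*(r^3 - 4*r^2 - 5*r) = (r - 5)^2*(r^2 + r) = (r - 5)^2*(r + 1)*(r)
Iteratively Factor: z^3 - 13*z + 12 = (z - 3)*(z^2 + 3*z - 4) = (z - 3)*(z + 4)*(z - 1)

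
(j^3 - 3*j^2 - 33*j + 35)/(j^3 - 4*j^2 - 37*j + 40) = (j - 7)/(j - 8)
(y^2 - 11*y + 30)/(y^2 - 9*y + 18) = (y - 5)/(y - 3)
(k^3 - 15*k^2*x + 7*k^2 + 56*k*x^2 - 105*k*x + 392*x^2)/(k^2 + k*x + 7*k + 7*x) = (k^2 - 15*k*x + 56*x^2)/(k + x)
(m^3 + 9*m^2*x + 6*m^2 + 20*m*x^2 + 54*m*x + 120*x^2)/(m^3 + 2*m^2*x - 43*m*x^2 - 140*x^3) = (-m - 6)/(-m + 7*x)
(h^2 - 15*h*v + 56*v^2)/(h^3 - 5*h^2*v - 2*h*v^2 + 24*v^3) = (h^2 - 15*h*v + 56*v^2)/(h^3 - 5*h^2*v - 2*h*v^2 + 24*v^3)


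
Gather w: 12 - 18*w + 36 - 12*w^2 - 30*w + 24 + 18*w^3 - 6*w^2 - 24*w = 18*w^3 - 18*w^2 - 72*w + 72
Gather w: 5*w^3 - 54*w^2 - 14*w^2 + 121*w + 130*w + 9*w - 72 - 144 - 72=5*w^3 - 68*w^2 + 260*w - 288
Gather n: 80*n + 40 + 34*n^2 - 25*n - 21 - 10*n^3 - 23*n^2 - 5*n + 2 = -10*n^3 + 11*n^2 + 50*n + 21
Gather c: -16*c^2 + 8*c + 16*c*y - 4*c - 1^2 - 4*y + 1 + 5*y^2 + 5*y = -16*c^2 + c*(16*y + 4) + 5*y^2 + y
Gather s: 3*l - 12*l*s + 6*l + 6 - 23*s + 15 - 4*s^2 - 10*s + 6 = 9*l - 4*s^2 + s*(-12*l - 33) + 27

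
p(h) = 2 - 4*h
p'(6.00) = -4.00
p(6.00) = -22.00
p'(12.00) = -4.00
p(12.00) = -46.00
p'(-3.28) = -4.00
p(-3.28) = 15.12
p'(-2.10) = -4.00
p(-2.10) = 10.40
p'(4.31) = -4.00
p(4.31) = -15.24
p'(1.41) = -4.00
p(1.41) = -3.64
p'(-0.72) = -4.00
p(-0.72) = 4.88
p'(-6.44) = -4.00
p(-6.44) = 27.76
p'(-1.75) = -4.00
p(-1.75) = 9.00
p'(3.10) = -4.00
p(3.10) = -10.40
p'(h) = -4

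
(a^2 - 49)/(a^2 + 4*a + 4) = (a^2 - 49)/(a^2 + 4*a + 4)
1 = 1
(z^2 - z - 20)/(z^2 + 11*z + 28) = (z - 5)/(z + 7)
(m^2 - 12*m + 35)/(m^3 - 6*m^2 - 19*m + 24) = (m^2 - 12*m + 35)/(m^3 - 6*m^2 - 19*m + 24)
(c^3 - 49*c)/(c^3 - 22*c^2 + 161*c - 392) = c*(c + 7)/(c^2 - 15*c + 56)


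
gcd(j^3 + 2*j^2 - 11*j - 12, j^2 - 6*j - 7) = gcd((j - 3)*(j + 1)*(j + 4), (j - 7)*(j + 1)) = j + 1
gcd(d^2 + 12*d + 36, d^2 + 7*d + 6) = d + 6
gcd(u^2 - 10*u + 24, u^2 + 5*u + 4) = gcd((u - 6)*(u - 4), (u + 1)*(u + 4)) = 1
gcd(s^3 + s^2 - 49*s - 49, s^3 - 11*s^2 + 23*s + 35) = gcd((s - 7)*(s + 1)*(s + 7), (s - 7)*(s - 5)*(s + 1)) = s^2 - 6*s - 7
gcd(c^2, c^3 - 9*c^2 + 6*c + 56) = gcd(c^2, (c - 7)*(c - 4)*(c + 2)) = 1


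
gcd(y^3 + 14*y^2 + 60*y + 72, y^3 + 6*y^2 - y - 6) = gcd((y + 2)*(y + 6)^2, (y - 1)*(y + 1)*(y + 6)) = y + 6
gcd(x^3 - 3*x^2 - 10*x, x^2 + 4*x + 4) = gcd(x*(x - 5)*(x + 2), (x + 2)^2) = x + 2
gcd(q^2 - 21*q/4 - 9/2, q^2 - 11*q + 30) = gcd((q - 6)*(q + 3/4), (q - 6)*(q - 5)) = q - 6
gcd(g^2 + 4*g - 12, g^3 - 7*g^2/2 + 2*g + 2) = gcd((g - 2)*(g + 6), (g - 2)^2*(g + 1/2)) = g - 2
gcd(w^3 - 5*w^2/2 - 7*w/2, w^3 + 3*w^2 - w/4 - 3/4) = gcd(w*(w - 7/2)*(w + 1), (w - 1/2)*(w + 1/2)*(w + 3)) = 1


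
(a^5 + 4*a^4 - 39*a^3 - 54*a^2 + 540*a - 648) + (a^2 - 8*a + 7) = a^5 + 4*a^4 - 39*a^3 - 53*a^2 + 532*a - 641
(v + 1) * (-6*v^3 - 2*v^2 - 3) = -6*v^4 - 8*v^3 - 2*v^2 - 3*v - 3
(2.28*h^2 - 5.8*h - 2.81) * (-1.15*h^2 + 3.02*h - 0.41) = -2.622*h^4 + 13.5556*h^3 - 15.2193*h^2 - 6.1082*h + 1.1521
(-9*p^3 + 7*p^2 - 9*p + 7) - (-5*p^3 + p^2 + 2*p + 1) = -4*p^3 + 6*p^2 - 11*p + 6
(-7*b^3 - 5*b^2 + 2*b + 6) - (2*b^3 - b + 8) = -9*b^3 - 5*b^2 + 3*b - 2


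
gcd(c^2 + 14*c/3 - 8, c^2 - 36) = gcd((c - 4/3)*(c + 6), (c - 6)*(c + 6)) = c + 6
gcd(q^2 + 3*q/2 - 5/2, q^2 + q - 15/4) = q + 5/2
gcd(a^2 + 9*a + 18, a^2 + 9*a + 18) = a^2 + 9*a + 18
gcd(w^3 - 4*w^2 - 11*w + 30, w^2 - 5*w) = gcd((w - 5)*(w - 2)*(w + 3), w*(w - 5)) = w - 5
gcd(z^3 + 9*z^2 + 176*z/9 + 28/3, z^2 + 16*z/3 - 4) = z + 6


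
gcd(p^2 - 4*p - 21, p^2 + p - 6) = p + 3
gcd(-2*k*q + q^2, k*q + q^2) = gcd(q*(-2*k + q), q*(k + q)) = q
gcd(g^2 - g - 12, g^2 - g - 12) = g^2 - g - 12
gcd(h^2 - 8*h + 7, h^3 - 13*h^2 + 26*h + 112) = h - 7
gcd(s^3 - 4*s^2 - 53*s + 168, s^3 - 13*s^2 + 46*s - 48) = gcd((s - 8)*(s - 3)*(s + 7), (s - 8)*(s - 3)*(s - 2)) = s^2 - 11*s + 24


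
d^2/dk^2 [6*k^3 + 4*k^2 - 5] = 36*k + 8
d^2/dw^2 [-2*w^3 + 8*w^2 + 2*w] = 16 - 12*w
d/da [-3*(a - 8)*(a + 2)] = 18 - 6*a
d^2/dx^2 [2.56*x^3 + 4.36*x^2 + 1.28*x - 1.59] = 15.36*x + 8.72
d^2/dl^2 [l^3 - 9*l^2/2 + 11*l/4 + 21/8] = 6*l - 9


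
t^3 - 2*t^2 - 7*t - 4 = (t - 4)*(t + 1)^2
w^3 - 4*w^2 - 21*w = w*(w - 7)*(w + 3)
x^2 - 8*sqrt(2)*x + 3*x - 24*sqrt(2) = (x + 3)*(x - 8*sqrt(2))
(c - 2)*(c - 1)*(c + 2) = c^3 - c^2 - 4*c + 4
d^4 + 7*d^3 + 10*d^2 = d^2*(d + 2)*(d + 5)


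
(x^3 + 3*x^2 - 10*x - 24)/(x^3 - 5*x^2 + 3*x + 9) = (x^2 + 6*x + 8)/(x^2 - 2*x - 3)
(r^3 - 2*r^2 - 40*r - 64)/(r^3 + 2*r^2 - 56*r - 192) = (r + 2)/(r + 6)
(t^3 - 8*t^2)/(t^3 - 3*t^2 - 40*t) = t/(t + 5)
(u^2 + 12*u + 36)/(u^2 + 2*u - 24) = (u + 6)/(u - 4)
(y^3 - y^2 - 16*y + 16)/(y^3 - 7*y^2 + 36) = (y^3 - y^2 - 16*y + 16)/(y^3 - 7*y^2 + 36)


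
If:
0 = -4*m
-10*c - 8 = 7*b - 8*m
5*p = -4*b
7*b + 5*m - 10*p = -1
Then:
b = -1/15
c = -113/150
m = 0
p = 4/75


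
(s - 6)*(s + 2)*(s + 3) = s^3 - s^2 - 24*s - 36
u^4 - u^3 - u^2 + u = u*(u - 1)^2*(u + 1)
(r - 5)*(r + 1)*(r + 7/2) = r^3 - r^2/2 - 19*r - 35/2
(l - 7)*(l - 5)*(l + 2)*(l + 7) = l^4 - 3*l^3 - 59*l^2 + 147*l + 490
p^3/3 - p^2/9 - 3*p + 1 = (p/3 + 1)*(p - 3)*(p - 1/3)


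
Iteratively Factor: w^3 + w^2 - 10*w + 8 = (w - 1)*(w^2 + 2*w - 8) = (w - 2)*(w - 1)*(w + 4)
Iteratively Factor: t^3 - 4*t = (t)*(t^2 - 4) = t*(t - 2)*(t + 2)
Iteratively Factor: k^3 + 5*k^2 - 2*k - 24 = (k + 3)*(k^2 + 2*k - 8) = (k + 3)*(k + 4)*(k - 2)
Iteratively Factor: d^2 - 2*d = (d - 2)*(d)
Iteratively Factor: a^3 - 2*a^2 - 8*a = (a - 4)*(a^2 + 2*a) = a*(a - 4)*(a + 2)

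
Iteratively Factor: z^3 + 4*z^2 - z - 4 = (z + 1)*(z^2 + 3*z - 4) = (z - 1)*(z + 1)*(z + 4)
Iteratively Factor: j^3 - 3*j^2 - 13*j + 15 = (j - 5)*(j^2 + 2*j - 3) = (j - 5)*(j - 1)*(j + 3)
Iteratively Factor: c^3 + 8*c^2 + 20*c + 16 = (c + 2)*(c^2 + 6*c + 8) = (c + 2)*(c + 4)*(c + 2)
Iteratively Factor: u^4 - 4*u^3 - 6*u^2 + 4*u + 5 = (u + 1)*(u^3 - 5*u^2 - u + 5) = (u - 1)*(u + 1)*(u^2 - 4*u - 5) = (u - 1)*(u + 1)^2*(u - 5)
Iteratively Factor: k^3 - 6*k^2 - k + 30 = (k + 2)*(k^2 - 8*k + 15) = (k - 5)*(k + 2)*(k - 3)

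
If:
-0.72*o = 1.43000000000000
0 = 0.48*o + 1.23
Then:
No Solution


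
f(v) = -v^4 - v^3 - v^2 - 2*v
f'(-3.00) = 85.00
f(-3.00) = -57.00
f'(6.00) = -986.00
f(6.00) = -1560.00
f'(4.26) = -374.20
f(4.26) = -433.31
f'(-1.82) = 15.82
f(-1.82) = -4.62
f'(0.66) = -5.78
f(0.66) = -2.23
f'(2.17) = -61.34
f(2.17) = -41.44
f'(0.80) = -7.57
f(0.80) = -3.16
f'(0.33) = -3.13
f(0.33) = -0.82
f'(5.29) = -688.68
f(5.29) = -969.71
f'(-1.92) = 19.09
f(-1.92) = -6.36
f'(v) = -4*v^3 - 3*v^2 - 2*v - 2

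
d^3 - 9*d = d*(d - 3)*(d + 3)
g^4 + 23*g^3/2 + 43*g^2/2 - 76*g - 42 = (g - 2)*(g + 1/2)*(g + 6)*(g + 7)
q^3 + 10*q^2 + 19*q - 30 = (q - 1)*(q + 5)*(q + 6)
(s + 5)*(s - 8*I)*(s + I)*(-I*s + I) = -I*s^4 - 7*s^3 - 4*I*s^3 - 28*s^2 - 3*I*s^2 + 35*s - 32*I*s + 40*I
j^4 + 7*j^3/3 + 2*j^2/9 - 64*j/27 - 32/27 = (j - 1)*(j + 2/3)*(j + 4/3)^2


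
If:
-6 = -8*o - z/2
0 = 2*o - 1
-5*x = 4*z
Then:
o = 1/2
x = -16/5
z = 4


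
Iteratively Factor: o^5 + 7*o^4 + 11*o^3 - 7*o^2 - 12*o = (o)*(o^4 + 7*o^3 + 11*o^2 - 7*o - 12) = o*(o + 4)*(o^3 + 3*o^2 - o - 3) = o*(o - 1)*(o + 4)*(o^2 + 4*o + 3) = o*(o - 1)*(o + 3)*(o + 4)*(o + 1)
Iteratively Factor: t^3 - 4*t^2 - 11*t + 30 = (t + 3)*(t^2 - 7*t + 10) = (t - 5)*(t + 3)*(t - 2)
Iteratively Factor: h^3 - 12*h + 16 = (h + 4)*(h^2 - 4*h + 4) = (h - 2)*(h + 4)*(h - 2)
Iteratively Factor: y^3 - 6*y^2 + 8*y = (y - 2)*(y^2 - 4*y) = (y - 4)*(y - 2)*(y)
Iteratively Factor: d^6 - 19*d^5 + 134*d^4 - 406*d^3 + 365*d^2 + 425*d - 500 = (d + 1)*(d^5 - 20*d^4 + 154*d^3 - 560*d^2 + 925*d - 500) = (d - 5)*(d + 1)*(d^4 - 15*d^3 + 79*d^2 - 165*d + 100) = (d - 5)*(d - 1)*(d + 1)*(d^3 - 14*d^2 + 65*d - 100) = (d - 5)*(d - 4)*(d - 1)*(d + 1)*(d^2 - 10*d + 25) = (d - 5)^2*(d - 4)*(d - 1)*(d + 1)*(d - 5)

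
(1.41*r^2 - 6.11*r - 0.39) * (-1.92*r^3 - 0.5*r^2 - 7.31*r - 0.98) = -2.7072*r^5 + 11.0262*r^4 - 6.5033*r^3 + 43.4773*r^2 + 8.8387*r + 0.3822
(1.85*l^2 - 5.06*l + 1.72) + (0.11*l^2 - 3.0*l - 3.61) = 1.96*l^2 - 8.06*l - 1.89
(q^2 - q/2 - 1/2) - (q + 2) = q^2 - 3*q/2 - 5/2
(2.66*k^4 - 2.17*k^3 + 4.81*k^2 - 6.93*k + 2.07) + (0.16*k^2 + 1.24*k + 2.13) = 2.66*k^4 - 2.17*k^3 + 4.97*k^2 - 5.69*k + 4.2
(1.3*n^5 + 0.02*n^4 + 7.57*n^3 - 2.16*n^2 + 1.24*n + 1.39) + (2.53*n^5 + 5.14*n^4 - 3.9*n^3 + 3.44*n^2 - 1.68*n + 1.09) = 3.83*n^5 + 5.16*n^4 + 3.67*n^3 + 1.28*n^2 - 0.44*n + 2.48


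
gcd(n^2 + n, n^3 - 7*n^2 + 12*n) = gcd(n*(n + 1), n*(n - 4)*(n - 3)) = n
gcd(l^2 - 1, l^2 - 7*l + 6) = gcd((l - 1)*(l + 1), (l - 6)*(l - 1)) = l - 1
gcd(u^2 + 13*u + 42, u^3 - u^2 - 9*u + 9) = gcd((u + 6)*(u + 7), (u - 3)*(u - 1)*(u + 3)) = 1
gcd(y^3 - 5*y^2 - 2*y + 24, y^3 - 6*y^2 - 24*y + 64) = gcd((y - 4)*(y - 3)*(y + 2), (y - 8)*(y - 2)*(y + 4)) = 1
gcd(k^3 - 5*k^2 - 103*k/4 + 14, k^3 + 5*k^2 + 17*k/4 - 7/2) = k^2 + 3*k - 7/4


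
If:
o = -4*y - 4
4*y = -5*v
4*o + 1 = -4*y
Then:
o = 1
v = 1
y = -5/4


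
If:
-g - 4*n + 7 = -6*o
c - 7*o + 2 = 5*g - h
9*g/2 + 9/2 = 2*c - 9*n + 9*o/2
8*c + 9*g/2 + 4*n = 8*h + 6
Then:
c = 216*o/37 + 6219/296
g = 44*o/37 + 358/37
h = 263*o/37 + 7509/296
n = 89*o/74 - 99/148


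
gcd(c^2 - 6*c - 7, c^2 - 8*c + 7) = c - 7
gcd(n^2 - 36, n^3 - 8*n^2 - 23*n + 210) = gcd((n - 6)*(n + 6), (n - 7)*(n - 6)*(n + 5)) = n - 6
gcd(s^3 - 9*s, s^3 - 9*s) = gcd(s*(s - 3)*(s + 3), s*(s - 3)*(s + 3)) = s^3 - 9*s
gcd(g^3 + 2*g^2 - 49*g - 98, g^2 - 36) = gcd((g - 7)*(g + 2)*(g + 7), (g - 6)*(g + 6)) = 1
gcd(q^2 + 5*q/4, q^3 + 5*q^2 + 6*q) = q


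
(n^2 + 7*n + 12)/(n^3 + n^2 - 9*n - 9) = (n + 4)/(n^2 - 2*n - 3)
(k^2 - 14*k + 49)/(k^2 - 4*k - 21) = (k - 7)/(k + 3)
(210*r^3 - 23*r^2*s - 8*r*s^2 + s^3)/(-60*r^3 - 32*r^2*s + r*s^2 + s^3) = (-7*r + s)/(2*r + s)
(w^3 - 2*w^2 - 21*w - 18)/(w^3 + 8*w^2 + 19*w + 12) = (w - 6)/(w + 4)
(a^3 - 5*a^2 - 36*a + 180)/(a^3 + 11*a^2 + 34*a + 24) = (a^2 - 11*a + 30)/(a^2 + 5*a + 4)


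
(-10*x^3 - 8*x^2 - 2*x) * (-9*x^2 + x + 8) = 90*x^5 + 62*x^4 - 70*x^3 - 66*x^2 - 16*x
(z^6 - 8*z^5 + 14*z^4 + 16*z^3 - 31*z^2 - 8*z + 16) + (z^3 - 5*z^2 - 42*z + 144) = z^6 - 8*z^5 + 14*z^4 + 17*z^3 - 36*z^2 - 50*z + 160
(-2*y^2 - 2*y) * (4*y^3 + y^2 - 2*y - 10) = -8*y^5 - 10*y^4 + 2*y^3 + 24*y^2 + 20*y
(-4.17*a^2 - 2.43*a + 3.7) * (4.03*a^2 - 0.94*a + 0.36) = -16.8051*a^4 - 5.8731*a^3 + 15.694*a^2 - 4.3528*a + 1.332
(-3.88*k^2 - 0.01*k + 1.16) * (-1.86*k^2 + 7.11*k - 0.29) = 7.2168*k^4 - 27.5682*k^3 - 1.1035*k^2 + 8.2505*k - 0.3364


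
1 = 1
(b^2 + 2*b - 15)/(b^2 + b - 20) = (b - 3)/(b - 4)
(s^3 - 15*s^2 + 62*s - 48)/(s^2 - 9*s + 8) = s - 6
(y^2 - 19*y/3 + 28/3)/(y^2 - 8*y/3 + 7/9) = 3*(y - 4)/(3*y - 1)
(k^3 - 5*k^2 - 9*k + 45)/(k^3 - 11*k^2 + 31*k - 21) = (k^2 - 2*k - 15)/(k^2 - 8*k + 7)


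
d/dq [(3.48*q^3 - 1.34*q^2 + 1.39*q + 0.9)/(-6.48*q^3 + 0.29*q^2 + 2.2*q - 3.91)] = (-7.674*q^4 + 33.3264*q^3 - 26.6755*q^2 + 9.9568*q - 7.4149)/(41.9904*q^6 - 3.7584*q^5 - 28.4279*q^4 + 51.9496*q^3 + 2.5722*q^2 - 17.204*q + 15.2881)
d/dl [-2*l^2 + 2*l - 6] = 2 - 4*l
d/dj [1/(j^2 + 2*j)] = 2*(-j - 1)/(j^2*(j + 2)^2)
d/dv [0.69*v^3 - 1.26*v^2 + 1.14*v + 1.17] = 2.07*v^2 - 2.52*v + 1.14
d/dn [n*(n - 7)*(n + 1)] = 3*n^2 - 12*n - 7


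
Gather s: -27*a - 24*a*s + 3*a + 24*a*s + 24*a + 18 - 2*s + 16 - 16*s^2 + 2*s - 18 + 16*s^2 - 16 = 0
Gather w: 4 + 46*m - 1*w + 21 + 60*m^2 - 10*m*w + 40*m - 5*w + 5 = 60*m^2 + 86*m + w*(-10*m - 6) + 30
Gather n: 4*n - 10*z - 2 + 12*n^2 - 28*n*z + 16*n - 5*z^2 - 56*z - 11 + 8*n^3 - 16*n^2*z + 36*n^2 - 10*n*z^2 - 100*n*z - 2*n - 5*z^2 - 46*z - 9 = 8*n^3 + n^2*(48 - 16*z) + n*(-10*z^2 - 128*z + 18) - 10*z^2 - 112*z - 22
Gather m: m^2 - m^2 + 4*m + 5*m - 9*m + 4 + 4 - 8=0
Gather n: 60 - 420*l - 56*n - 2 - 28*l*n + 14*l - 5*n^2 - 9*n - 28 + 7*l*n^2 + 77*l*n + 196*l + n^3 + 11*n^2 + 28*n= -210*l + n^3 + n^2*(7*l + 6) + n*(49*l - 37) + 30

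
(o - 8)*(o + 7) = o^2 - o - 56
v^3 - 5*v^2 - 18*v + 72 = (v - 6)*(v - 3)*(v + 4)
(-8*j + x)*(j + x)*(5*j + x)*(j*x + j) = -40*j^4*x - 40*j^4 - 43*j^3*x^2 - 43*j^3*x - 2*j^2*x^3 - 2*j^2*x^2 + j*x^4 + j*x^3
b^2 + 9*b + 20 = (b + 4)*(b + 5)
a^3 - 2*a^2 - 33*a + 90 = (a - 5)*(a - 3)*(a + 6)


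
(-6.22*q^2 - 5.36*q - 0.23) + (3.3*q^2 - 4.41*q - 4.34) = -2.92*q^2 - 9.77*q - 4.57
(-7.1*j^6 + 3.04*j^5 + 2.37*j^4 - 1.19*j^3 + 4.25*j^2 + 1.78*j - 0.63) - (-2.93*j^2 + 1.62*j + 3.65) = -7.1*j^6 + 3.04*j^5 + 2.37*j^4 - 1.19*j^3 + 7.18*j^2 + 0.16*j - 4.28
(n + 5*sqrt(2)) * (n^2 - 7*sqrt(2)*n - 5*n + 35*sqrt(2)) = n^3 - 5*n^2 - 2*sqrt(2)*n^2 - 70*n + 10*sqrt(2)*n + 350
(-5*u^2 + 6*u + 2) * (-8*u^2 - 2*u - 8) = 40*u^4 - 38*u^3 + 12*u^2 - 52*u - 16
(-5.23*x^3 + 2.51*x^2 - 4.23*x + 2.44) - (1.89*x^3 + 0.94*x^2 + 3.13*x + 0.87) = -7.12*x^3 + 1.57*x^2 - 7.36*x + 1.57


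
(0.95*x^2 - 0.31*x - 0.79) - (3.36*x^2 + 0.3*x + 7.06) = -2.41*x^2 - 0.61*x - 7.85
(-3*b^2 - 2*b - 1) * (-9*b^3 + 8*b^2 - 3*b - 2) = 27*b^5 - 6*b^4 + 2*b^3 + 4*b^2 + 7*b + 2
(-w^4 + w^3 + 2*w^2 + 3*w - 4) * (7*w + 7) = -7*w^5 + 21*w^3 + 35*w^2 - 7*w - 28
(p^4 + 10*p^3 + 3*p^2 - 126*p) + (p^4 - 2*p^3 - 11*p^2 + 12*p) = 2*p^4 + 8*p^3 - 8*p^2 - 114*p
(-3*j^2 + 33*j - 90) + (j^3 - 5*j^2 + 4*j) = j^3 - 8*j^2 + 37*j - 90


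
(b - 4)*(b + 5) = b^2 + b - 20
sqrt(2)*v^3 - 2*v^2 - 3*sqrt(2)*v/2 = v*(v - 3*sqrt(2)/2)*(sqrt(2)*v + 1)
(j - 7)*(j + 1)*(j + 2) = j^3 - 4*j^2 - 19*j - 14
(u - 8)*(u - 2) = u^2 - 10*u + 16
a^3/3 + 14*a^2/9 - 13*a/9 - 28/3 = (a/3 + 1)*(a - 7/3)*(a + 4)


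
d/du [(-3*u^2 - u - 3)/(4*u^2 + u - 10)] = (u^2 + 84*u + 13)/(16*u^4 + 8*u^3 - 79*u^2 - 20*u + 100)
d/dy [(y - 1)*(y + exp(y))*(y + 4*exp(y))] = (y - 1)*(y + exp(y))*(4*exp(y) + 1) + (y - 1)*(y + 4*exp(y))*(exp(y) + 1) + (y + exp(y))*(y + 4*exp(y))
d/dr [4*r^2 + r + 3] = 8*r + 1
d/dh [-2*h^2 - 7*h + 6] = -4*h - 7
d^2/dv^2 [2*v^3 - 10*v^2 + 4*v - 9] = 12*v - 20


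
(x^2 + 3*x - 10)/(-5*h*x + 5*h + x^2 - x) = (-x^2 - 3*x + 10)/(5*h*x - 5*h - x^2 + x)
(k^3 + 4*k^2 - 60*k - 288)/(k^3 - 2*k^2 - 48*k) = (k + 6)/k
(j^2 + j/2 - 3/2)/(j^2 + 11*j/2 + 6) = (j - 1)/(j + 4)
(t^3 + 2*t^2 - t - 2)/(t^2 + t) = t + 1 - 2/t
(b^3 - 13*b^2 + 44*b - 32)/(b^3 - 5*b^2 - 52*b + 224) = (b - 1)/(b + 7)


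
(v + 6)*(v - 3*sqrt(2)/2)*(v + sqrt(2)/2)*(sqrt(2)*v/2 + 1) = sqrt(2)*v^4/2 + 3*sqrt(2)*v^3 - 7*sqrt(2)*v^2/4 - 21*sqrt(2)*v/2 - 3*v/2 - 9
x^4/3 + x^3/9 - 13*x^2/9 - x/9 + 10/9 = (x/3 + 1/3)*(x - 5/3)*(x - 1)*(x + 2)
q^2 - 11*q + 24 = (q - 8)*(q - 3)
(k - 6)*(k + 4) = k^2 - 2*k - 24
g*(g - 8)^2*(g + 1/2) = g^4 - 31*g^3/2 + 56*g^2 + 32*g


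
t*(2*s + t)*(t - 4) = 2*s*t^2 - 8*s*t + t^3 - 4*t^2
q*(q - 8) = q^2 - 8*q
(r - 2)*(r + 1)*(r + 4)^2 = r^4 + 7*r^3 + 6*r^2 - 32*r - 32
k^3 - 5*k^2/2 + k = k*(k - 2)*(k - 1/2)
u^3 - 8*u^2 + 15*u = u*(u - 5)*(u - 3)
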